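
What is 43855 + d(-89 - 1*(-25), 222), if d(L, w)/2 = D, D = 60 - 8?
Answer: 43959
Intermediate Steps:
D = 52
d(L, w) = 104 (d(L, w) = 2*52 = 104)
43855 + d(-89 - 1*(-25), 222) = 43855 + 104 = 43959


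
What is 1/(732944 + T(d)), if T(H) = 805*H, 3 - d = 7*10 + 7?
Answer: 1/673374 ≈ 1.4851e-6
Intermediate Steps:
d = -74 (d = 3 - (7*10 + 7) = 3 - (70 + 7) = 3 - 1*77 = 3 - 77 = -74)
1/(732944 + T(d)) = 1/(732944 + 805*(-74)) = 1/(732944 - 59570) = 1/673374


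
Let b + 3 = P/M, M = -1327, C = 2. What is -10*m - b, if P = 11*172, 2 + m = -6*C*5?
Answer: 828613/1327 ≈ 624.43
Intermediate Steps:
m = -62 (m = -2 - 6*2*5 = -2 - 12*5 = -2 - 60 = -62)
P = 1892
b = -5873/1327 (b = -3 + 1892/(-1327) = -3 + 1892*(-1/1327) = -3 - 1892/1327 = -5873/1327 ≈ -4.4258)
-10*m - b = -10*(-62) - 1*(-5873/1327) = 620 + 5873/1327 = 828613/1327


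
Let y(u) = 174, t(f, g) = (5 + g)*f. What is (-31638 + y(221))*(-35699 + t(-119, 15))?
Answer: 1198117656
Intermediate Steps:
t(f, g) = f*(5 + g)
(-31638 + y(221))*(-35699 + t(-119, 15)) = (-31638 + 174)*(-35699 - 119*(5 + 15)) = -31464*(-35699 - 119*20) = -31464*(-35699 - 2380) = -31464*(-38079) = 1198117656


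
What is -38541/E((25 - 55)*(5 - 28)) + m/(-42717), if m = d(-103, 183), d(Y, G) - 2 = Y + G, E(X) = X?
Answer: -548804159/9824910 ≈ -55.858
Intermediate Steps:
d(Y, G) = 2 + G + Y (d(Y, G) = 2 + (Y + G) = 2 + (G + Y) = 2 + G + Y)
m = 82 (m = 2 + 183 - 103 = 82)
-38541/E((25 - 55)*(5 - 28)) + m/(-42717) = -38541*1/((5 - 28)*(25 - 55)) + 82/(-42717) = -38541/((-30*(-23))) + 82*(-1/42717) = -38541/690 - 82/42717 = -38541*1/690 - 82/42717 = -12847/230 - 82/42717 = -548804159/9824910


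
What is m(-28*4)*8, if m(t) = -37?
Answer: -296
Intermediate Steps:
m(-28*4)*8 = -37*8 = -296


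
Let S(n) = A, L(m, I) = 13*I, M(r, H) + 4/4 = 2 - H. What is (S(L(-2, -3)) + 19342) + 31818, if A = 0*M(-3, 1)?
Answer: 51160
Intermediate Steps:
M(r, H) = 1 - H (M(r, H) = -1 + (2 - H) = 1 - H)
A = 0 (A = 0*(1 - 1*1) = 0*(1 - 1) = 0*0 = 0)
S(n) = 0
(S(L(-2, -3)) + 19342) + 31818 = (0 + 19342) + 31818 = 19342 + 31818 = 51160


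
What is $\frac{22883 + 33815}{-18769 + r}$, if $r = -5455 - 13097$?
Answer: $- \frac{56698}{37321} \approx -1.5192$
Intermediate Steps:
$r = -18552$
$\frac{22883 + 33815}{-18769 + r} = \frac{22883 + 33815}{-18769 - 18552} = \frac{56698}{-37321} = 56698 \left(- \frac{1}{37321}\right) = - \frac{56698}{37321}$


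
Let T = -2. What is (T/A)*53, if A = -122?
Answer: 53/61 ≈ 0.86885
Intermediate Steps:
(T/A)*53 = -2/(-122)*53 = -2*(-1/122)*53 = (1/61)*53 = 53/61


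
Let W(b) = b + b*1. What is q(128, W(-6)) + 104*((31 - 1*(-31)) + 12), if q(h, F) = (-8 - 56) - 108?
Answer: 7524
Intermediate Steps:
W(b) = 2*b (W(b) = b + b = 2*b)
q(h, F) = -172 (q(h, F) = -64 - 108 = -172)
q(128, W(-6)) + 104*((31 - 1*(-31)) + 12) = -172 + 104*((31 - 1*(-31)) + 12) = -172 + 104*((31 + 31) + 12) = -172 + 104*(62 + 12) = -172 + 104*74 = -172 + 7696 = 7524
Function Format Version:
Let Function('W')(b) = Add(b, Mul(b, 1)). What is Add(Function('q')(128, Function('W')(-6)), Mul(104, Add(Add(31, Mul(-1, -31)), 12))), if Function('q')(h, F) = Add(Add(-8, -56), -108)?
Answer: 7524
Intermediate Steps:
Function('W')(b) = Mul(2, b) (Function('W')(b) = Add(b, b) = Mul(2, b))
Function('q')(h, F) = -172 (Function('q')(h, F) = Add(-64, -108) = -172)
Add(Function('q')(128, Function('W')(-6)), Mul(104, Add(Add(31, Mul(-1, -31)), 12))) = Add(-172, Mul(104, Add(Add(31, Mul(-1, -31)), 12))) = Add(-172, Mul(104, Add(Add(31, 31), 12))) = Add(-172, Mul(104, Add(62, 12))) = Add(-172, Mul(104, 74)) = Add(-172, 7696) = 7524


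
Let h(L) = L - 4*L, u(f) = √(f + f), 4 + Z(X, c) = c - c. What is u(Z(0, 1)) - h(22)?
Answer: 66 + 2*I*√2 ≈ 66.0 + 2.8284*I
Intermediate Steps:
Z(X, c) = -4 (Z(X, c) = -4 + (c - c) = -4 + 0 = -4)
u(f) = √2*√f (u(f) = √(2*f) = √2*√f)
h(L) = -3*L
u(Z(0, 1)) - h(22) = √2*√(-4) - (-3)*22 = √2*(2*I) - 1*(-66) = 2*I*√2 + 66 = 66 + 2*I*√2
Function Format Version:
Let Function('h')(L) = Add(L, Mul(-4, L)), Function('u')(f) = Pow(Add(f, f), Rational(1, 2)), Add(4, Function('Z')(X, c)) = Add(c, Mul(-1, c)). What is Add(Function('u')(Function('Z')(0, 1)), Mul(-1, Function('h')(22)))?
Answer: Add(66, Mul(2, I, Pow(2, Rational(1, 2)))) ≈ Add(66.000, Mul(2.8284, I))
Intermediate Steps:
Function('Z')(X, c) = -4 (Function('Z')(X, c) = Add(-4, Add(c, Mul(-1, c))) = Add(-4, 0) = -4)
Function('u')(f) = Mul(Pow(2, Rational(1, 2)), Pow(f, Rational(1, 2))) (Function('u')(f) = Pow(Mul(2, f), Rational(1, 2)) = Mul(Pow(2, Rational(1, 2)), Pow(f, Rational(1, 2))))
Function('h')(L) = Mul(-3, L)
Add(Function('u')(Function('Z')(0, 1)), Mul(-1, Function('h')(22))) = Add(Mul(Pow(2, Rational(1, 2)), Pow(-4, Rational(1, 2))), Mul(-1, Mul(-3, 22))) = Add(Mul(Pow(2, Rational(1, 2)), Mul(2, I)), Mul(-1, -66)) = Add(Mul(2, I, Pow(2, Rational(1, 2))), 66) = Add(66, Mul(2, I, Pow(2, Rational(1, 2))))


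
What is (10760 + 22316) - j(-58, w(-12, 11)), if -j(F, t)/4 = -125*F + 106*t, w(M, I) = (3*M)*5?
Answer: -14244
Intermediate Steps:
w(M, I) = 15*M
j(F, t) = -424*t + 500*F (j(F, t) = -4*(-125*F + 106*t) = -424*t + 500*F)
(10760 + 22316) - j(-58, w(-12, 11)) = (10760 + 22316) - (-6360*(-12) + 500*(-58)) = 33076 - (-424*(-180) - 29000) = 33076 - (76320 - 29000) = 33076 - 1*47320 = 33076 - 47320 = -14244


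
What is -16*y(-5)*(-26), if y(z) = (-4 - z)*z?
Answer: -2080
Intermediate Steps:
y(z) = z*(-4 - z)
-16*y(-5)*(-26) = -(-16)*(-5)*(4 - 5)*(-26) = -(-16)*(-5)*(-1)*(-26) = -16*(-5)*(-26) = 80*(-26) = -2080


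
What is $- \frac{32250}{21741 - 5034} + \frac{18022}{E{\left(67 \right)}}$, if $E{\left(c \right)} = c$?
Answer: $\frac{99644268}{373123} \approx 267.05$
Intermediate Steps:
$- \frac{32250}{21741 - 5034} + \frac{18022}{E{\left(67 \right)}} = - \frac{32250}{21741 - 5034} + \frac{18022}{67} = - \frac{32250}{21741 - 5034} + 18022 \cdot \frac{1}{67} = - \frac{32250}{16707} + \frac{18022}{67} = \left(-32250\right) \frac{1}{16707} + \frac{18022}{67} = - \frac{10750}{5569} + \frac{18022}{67} = \frac{99644268}{373123}$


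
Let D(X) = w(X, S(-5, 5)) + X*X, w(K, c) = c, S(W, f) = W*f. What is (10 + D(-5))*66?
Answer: 660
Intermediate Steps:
D(X) = -25 + X² (D(X) = -5*5 + X*X = -25 + X²)
(10 + D(-5))*66 = (10 + (-25 + (-5)²))*66 = (10 + (-25 + 25))*66 = (10 + 0)*66 = 10*66 = 660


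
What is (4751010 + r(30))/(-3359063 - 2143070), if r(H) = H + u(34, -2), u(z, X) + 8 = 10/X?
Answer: -4751027/5502133 ≈ -0.86349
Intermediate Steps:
u(z, X) = -8 + 10/X
r(H) = -13 + H (r(H) = H + (-8 + 10/(-2)) = H + (-8 + 10*(-½)) = H + (-8 - 5) = H - 13 = -13 + H)
(4751010 + r(30))/(-3359063 - 2143070) = (4751010 + (-13 + 30))/(-3359063 - 2143070) = (4751010 + 17)/(-5502133) = 4751027*(-1/5502133) = -4751027/5502133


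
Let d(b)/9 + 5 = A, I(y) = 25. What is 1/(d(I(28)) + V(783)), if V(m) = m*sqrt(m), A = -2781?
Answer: -2786/16517421 - 29*sqrt(87)/1835269 ≈ -0.00031606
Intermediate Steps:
d(b) = -25074 (d(b) = -45 + 9*(-2781) = -45 - 25029 = -25074)
V(m) = m**(3/2)
1/(d(I(28)) + V(783)) = 1/(-25074 + 783**(3/2)) = 1/(-25074 + 2349*sqrt(87))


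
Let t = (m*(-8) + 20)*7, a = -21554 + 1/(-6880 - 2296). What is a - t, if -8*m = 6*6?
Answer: -201376497/9176 ≈ -21946.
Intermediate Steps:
m = -9/2 (m = -3*6/4 = -⅛*36 = -9/2 ≈ -4.5000)
a = -197779505/9176 (a = -21554 + 1/(-9176) = -21554 - 1/9176 = -197779505/9176 ≈ -21554.)
t = 392 (t = (-9/2*(-8) + 20)*7 = (36 + 20)*7 = 56*7 = 392)
a - t = -197779505/9176 - 1*392 = -197779505/9176 - 392 = -201376497/9176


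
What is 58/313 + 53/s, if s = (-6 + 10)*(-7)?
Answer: -14965/8764 ≈ -1.7076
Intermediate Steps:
s = -28 (s = 4*(-7) = -28)
58/313 + 53/s = 58/313 + 53/(-28) = 58*(1/313) + 53*(-1/28) = 58/313 - 53/28 = -14965/8764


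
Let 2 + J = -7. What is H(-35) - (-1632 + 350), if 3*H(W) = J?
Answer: 1279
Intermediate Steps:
J = -9 (J = -2 - 7 = -9)
H(W) = -3 (H(W) = (1/3)*(-9) = -3)
H(-35) - (-1632 + 350) = -3 - (-1632 + 350) = -3 - 1*(-1282) = -3 + 1282 = 1279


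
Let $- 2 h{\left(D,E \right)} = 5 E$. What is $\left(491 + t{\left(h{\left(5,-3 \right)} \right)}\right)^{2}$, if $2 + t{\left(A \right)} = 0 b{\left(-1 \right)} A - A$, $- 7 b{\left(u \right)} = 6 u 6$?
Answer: $\frac{927369}{4} \approx 2.3184 \cdot 10^{5}$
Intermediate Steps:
$h{\left(D,E \right)} = - \frac{5 E}{2}$
$b{\left(u \right)} = - \frac{36 u}{7}$ ($b{\left(u \right)} = - \frac{6 u 6}{7} = - \frac{36 u}{7}$)
$t{\left(A \right)} = -2 - A$ ($t{\left(A \right)} = -2 - \left(A - 0 \left(\left(- \frac{36}{7}\right) \left(-1\right)\right) A\right) = -2 - \left(A - 0 \cdot \frac{36}{7} A\right) = -2 + \left(0 A - A\right) = -2 + \left(0 - A\right) = -2 - A$)
$\left(491 + t{\left(h{\left(5,-3 \right)} \right)}\right)^{2} = \left(491 - \left(2 - - \frac{15}{2}\right)\right)^{2} = \left(491 - \frac{19}{2}\right)^{2} = \left(\frac{963}{2}\right)^{2} = \frac{927369}{4}$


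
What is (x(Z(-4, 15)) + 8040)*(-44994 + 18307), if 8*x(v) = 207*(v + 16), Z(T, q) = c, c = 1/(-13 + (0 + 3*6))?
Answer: -9030000129/40 ≈ -2.2575e+8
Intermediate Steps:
c = ⅕ (c = 1/(-13 + (0 + 18)) = 1/(-13 + 18) = 1/5 = ⅕ ≈ 0.20000)
Z(T, q) = ⅕
x(v) = 414 + 207*v/8 (x(v) = (207*(v + 16))/8 = (207*(16 + v))/8 = (3312 + 207*v)/8 = 414 + 207*v/8)
(x(Z(-4, 15)) + 8040)*(-44994 + 18307) = ((414 + (207/8)*(⅕)) + 8040)*(-44994 + 18307) = ((414 + 207/40) + 8040)*(-26687) = (16767/40 + 8040)*(-26687) = (338367/40)*(-26687) = -9030000129/40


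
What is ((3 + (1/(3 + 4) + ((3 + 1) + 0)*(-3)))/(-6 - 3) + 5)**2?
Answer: 142129/3969 ≈ 35.810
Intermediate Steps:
((3 + (1/(3 + 4) + ((3 + 1) + 0)*(-3)))/(-6 - 3) + 5)**2 = ((3 + (1/7 + (4 + 0)*(-3)))/(-9) + 5)**2 = ((3 + (1/7 + 4*(-3)))*(-1/9) + 5)**2 = ((3 + (1/7 - 12))*(-1/9) + 5)**2 = ((3 - 83/7)*(-1/9) + 5)**2 = (-62/7*(-1/9) + 5)**2 = (62/63 + 5)**2 = (377/63)**2 = 142129/3969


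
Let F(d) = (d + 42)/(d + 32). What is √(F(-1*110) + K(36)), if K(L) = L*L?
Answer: 11*√16302/39 ≈ 36.012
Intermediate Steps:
F(d) = (42 + d)/(32 + d)
K(L) = L²
√(F(-1*110) + K(36)) = √((42 - 1*110)/(32 - 1*110) + 36²) = √((42 - 110)/(32 - 110) + 1296) = √(-68/(-78) + 1296) = √(-1/78*(-68) + 1296) = √(34/39 + 1296) = √(50578/39) = 11*√16302/39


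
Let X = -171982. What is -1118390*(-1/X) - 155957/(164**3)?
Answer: -2479988728467/379301485504 ≈ -6.5383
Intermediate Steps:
-1118390*(-1/X) - 155957/(164**3) = -1118390/((-171982*(-1))) - 155957/(164**3) = -1118390/171982 - 155957/4410944 = -1118390*1/171982 - 155957*1/4410944 = -559195/85991 - 155957/4410944 = -2479988728467/379301485504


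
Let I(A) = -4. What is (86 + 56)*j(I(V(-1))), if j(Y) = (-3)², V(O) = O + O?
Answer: 1278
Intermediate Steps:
V(O) = 2*O
j(Y) = 9
(86 + 56)*j(I(V(-1))) = (86 + 56)*9 = 142*9 = 1278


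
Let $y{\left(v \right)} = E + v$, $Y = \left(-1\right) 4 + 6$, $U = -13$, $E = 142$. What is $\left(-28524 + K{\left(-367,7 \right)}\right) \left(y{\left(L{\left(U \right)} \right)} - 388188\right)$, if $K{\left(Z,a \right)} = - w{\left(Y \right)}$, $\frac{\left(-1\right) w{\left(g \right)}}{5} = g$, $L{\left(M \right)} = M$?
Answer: $11065114326$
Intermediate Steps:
$Y = 2$ ($Y = -4 + 6 = 2$)
$y{\left(v \right)} = 142 + v$
$w{\left(g \right)} = - 5 g$
$K{\left(Z,a \right)} = 10$ ($K{\left(Z,a \right)} = - \left(-5\right) 2 = \left(-1\right) \left(-10\right) = 10$)
$\left(-28524 + K{\left(-367,7 \right)}\right) \left(y{\left(L{\left(U \right)} \right)} - 388188\right) = \left(-28524 + 10\right) \left(\left(142 - 13\right) - 388188\right) = - 28514 \left(129 - 388188\right) = \left(-28514\right) \left(-388059\right) = 11065114326$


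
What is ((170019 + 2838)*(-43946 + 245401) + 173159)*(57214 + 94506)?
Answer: 5283357711861680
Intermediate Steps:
((170019 + 2838)*(-43946 + 245401) + 173159)*(57214 + 94506) = (172857*201455 + 173159)*151720 = (34822906935 + 173159)*151720 = 34823080094*151720 = 5283357711861680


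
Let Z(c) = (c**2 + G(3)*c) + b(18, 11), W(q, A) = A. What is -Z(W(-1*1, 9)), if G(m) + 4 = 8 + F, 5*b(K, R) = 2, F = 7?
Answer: -902/5 ≈ -180.40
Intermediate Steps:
b(K, R) = 2/5 (b(K, R) = (1/5)*2 = 2/5)
G(m) = 11 (G(m) = -4 + (8 + 7) = -4 + 15 = 11)
Z(c) = 2/5 + c**2 + 11*c (Z(c) = (c**2 + 11*c) + 2/5 = 2/5 + c**2 + 11*c)
-Z(W(-1*1, 9)) = -(2/5 + 9**2 + 11*9) = -(2/5 + 81 + 99) = -1*902/5 = -902/5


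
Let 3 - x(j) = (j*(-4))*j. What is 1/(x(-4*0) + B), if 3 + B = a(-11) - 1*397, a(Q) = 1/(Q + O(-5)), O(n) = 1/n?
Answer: -56/22237 ≈ -0.0025183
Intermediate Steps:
a(Q) = 1/(-⅕ + Q) (a(Q) = 1/(Q + 1/(-5)) = 1/(Q - ⅕) = 1/(-⅕ + Q))
x(j) = 3 + 4*j² (x(j) = 3 - j*(-4)*j = 3 - (-4*j)*j = 3 - (-4)*j² = 3 + 4*j²)
B = -22405/56 (B = -3 + (5/(-1 + 5*(-11)) - 1*397) = -3 + (5/(-1 - 55) - 397) = -3 + (5/(-56) - 397) = -3 + (5*(-1/56) - 397) = -3 + (-5/56 - 397) = -3 - 22237/56 = -22405/56 ≈ -400.09)
1/(x(-4*0) + B) = 1/((3 + 4*(-4*0)²) - 22405/56) = 1/((3 + 4*0²) - 22405/56) = 1/((3 + 4*0) - 22405/56) = 1/((3 + 0) - 22405/56) = 1/(3 - 22405/56) = 1/(-22237/56) = -56/22237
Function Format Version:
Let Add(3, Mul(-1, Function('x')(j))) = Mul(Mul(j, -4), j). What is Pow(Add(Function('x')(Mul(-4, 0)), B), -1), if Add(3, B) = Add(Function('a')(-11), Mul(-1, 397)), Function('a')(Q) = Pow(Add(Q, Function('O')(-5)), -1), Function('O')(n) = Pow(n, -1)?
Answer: Rational(-56, 22237) ≈ -0.0025183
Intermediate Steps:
Function('a')(Q) = Pow(Add(Rational(-1, 5), Q), -1) (Function('a')(Q) = Pow(Add(Q, Pow(-5, -1)), -1) = Pow(Add(Q, Rational(-1, 5)), -1) = Pow(Add(Rational(-1, 5), Q), -1))
Function('x')(j) = Add(3, Mul(4, Pow(j, 2))) (Function('x')(j) = Add(3, Mul(-1, Mul(Mul(j, -4), j))) = Add(3, Mul(-1, Mul(Mul(-4, j), j))) = Add(3, Mul(-1, Mul(-4, Pow(j, 2)))) = Add(3, Mul(4, Pow(j, 2))))
B = Rational(-22405, 56) (B = Add(-3, Add(Mul(5, Pow(Add(-1, Mul(5, -11)), -1)), Mul(-1, 397))) = Add(-3, Add(Mul(5, Pow(Add(-1, -55), -1)), -397)) = Add(-3, Add(Mul(5, Pow(-56, -1)), -397)) = Add(-3, Add(Mul(5, Rational(-1, 56)), -397)) = Add(-3, Add(Rational(-5, 56), -397)) = Add(-3, Rational(-22237, 56)) = Rational(-22405, 56) ≈ -400.09)
Pow(Add(Function('x')(Mul(-4, 0)), B), -1) = Pow(Add(Add(3, Mul(4, Pow(Mul(-4, 0), 2))), Rational(-22405, 56)), -1) = Pow(Add(Add(3, Mul(4, Pow(0, 2))), Rational(-22405, 56)), -1) = Pow(Add(Add(3, Mul(4, 0)), Rational(-22405, 56)), -1) = Pow(Add(Add(3, 0), Rational(-22405, 56)), -1) = Pow(Add(3, Rational(-22405, 56)), -1) = Pow(Rational(-22237, 56), -1) = Rational(-56, 22237)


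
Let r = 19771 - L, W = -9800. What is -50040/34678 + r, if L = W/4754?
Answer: 814883358673/41214803 ≈ 19772.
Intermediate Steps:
L = -4900/2377 (L = -9800/4754 = -9800*1/4754 = -4900/2377 ≈ -2.0614)
r = 47000567/2377 (r = 19771 - 1*(-4900/2377) = 19771 + 4900/2377 = 47000567/2377 ≈ 19773.)
-50040/34678 + r = -50040/34678 + 47000567/2377 = -50040*1/34678 + 47000567/2377 = -25020/17339 + 47000567/2377 = 814883358673/41214803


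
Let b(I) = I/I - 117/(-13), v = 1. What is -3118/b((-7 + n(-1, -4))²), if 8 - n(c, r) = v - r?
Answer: -1559/5 ≈ -311.80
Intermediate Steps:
n(c, r) = 7 + r (n(c, r) = 8 - (1 - r) = 8 + (-1 + r) = 7 + r)
b(I) = 10 (b(I) = 1 - 117*(-1/13) = 1 + 9 = 10)
-3118/b((-7 + n(-1, -4))²) = -3118/10 = -3118*⅒ = -1559/5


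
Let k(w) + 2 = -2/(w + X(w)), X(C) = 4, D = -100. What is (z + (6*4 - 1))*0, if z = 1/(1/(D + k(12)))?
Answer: 0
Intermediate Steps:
k(w) = -2 - 2/(4 + w) (k(w) = -2 - 2/(w + 4) = -2 - 2/(4 + w))
z = -817/8 (z = 1/(1/(-100 + 2*(-5 - 1*12)/(4 + 12))) = 1/(1/(-100 + 2*(-5 - 12)/16)) = 1/(1/(-100 + 2*(1/16)*(-17))) = 1/(1/(-100 - 17/8)) = 1/(1/(-817/8)) = 1/(-8/817) = -817/8 ≈ -102.13)
(z + (6*4 - 1))*0 = (-817/8 + (6*4 - 1))*0 = (-817/8 + (24 - 1))*0 = (-817/8 + 23)*0 = -633/8*0 = 0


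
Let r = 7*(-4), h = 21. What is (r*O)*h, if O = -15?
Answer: 8820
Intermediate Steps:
r = -28
(r*O)*h = -28*(-15)*21 = 420*21 = 8820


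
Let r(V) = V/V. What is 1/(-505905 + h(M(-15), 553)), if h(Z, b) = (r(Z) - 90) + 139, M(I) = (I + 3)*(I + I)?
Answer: -1/505855 ≈ -1.9769e-6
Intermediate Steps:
M(I) = 2*I*(3 + I) (M(I) = (3 + I)*(2*I) = 2*I*(3 + I))
r(V) = 1
h(Z, b) = 50 (h(Z, b) = (1 - 90) + 139 = -89 + 139 = 50)
1/(-505905 + h(M(-15), 553)) = 1/(-505905 + 50) = 1/(-505855) = -1/505855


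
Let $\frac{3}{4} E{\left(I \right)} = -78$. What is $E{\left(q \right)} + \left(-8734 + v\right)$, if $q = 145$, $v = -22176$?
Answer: $-31014$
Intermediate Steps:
$E{\left(I \right)} = -104$ ($E{\left(I \right)} = \frac{4}{3} \left(-78\right) = -104$)
$E{\left(q \right)} + \left(-8734 + v\right) = -104 - 30910 = -31014$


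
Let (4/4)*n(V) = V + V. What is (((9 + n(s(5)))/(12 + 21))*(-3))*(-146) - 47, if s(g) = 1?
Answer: 99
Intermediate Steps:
n(V) = 2*V (n(V) = V + V = 2*V)
(((9 + n(s(5)))/(12 + 21))*(-3))*(-146) - 47 = (((9 + 2*1)/(12 + 21))*(-3))*(-146) - 47 = (((9 + 2)/33)*(-3))*(-146) - 47 = ((11*(1/33))*(-3))*(-146) - 47 = ((1/3)*(-3))*(-146) - 47 = -1*(-146) - 47 = 146 - 47 = 99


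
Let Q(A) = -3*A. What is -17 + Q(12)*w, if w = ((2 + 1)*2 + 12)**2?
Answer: -11681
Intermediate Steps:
w = 324 (w = (3*2 + 12)**2 = (6 + 12)**2 = 18**2 = 324)
-17 + Q(12)*w = -17 - 3*12*324 = -17 - 36*324 = -17 - 11664 = -11681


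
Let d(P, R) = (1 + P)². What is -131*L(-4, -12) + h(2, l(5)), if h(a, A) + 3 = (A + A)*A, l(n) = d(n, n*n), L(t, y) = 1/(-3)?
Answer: 7898/3 ≈ 2632.7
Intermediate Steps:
L(t, y) = -⅓
l(n) = (1 + n)²
h(a, A) = -3 + 2*A² (h(a, A) = -3 + (A + A)*A = -3 + (2*A)*A = -3 + 2*A²)
-131*L(-4, -12) + h(2, l(5)) = -131*(-⅓) + (-3 + 2*((1 + 5)²)²) = 131/3 + (-3 + 2*(6²)²) = 131/3 + (-3 + 2*36²) = 131/3 + (-3 + 2*1296) = 131/3 + (-3 + 2592) = 131/3 + 2589 = 7898/3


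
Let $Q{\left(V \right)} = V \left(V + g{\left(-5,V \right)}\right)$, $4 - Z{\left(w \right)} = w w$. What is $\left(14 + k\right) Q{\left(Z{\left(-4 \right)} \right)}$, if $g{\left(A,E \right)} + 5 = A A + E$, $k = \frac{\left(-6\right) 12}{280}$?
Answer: $\frac{23088}{35} \approx 659.66$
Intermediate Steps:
$k = - \frac{9}{35}$ ($k = \left(-72\right) \frac{1}{280} = - \frac{9}{35} \approx -0.25714$)
$g{\left(A,E \right)} = -5 + E + A^{2}$ ($g{\left(A,E \right)} = -5 + \left(A A + E\right) = -5 + \left(A^{2} + E\right) = -5 + \left(E + A^{2}\right) = -5 + E + A^{2}$)
$Z{\left(w \right)} = 4 - w^{2}$ ($Z{\left(w \right)} = 4 - w w = 4 - w^{2}$)
$Q{\left(V \right)} = V \left(20 + 2 V\right)$ ($Q{\left(V \right)} = V \left(V + \left(-5 + V + \left(-5\right)^{2}\right)\right) = V \left(V + \left(-5 + V + 25\right)\right) = V \left(V + \left(20 + V\right)\right) = V \left(20 + 2 V\right)$)
$\left(14 + k\right) Q{\left(Z{\left(-4 \right)} \right)} = \left(14 - \frac{9}{35}\right) 2 \left(4 - \left(-4\right)^{2}\right) \left(10 + \left(4 - \left(-4\right)^{2}\right)\right) = \frac{481 \cdot 2 \left(4 - 16\right) \left(10 + \left(4 - 16\right)\right)}{35} = \frac{481 \cdot 2 \left(-12\right) \left(10 - 12\right)}{35} = \frac{481 \cdot 2 \left(-12\right) \left(-2\right)}{35} = \frac{481}{35} \cdot 48 = \frac{23088}{35}$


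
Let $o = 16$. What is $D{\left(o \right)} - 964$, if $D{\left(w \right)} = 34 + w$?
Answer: $-914$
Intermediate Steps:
$D{\left(o \right)} - 964 = \left(34 + 16\right) - 964 = 50 - 964 = -914$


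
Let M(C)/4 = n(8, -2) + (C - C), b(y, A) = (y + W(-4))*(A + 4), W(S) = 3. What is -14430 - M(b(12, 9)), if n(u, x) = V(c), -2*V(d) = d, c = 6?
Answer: -14418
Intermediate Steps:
V(d) = -d/2
n(u, x) = -3 (n(u, x) = -1/2*6 = -3)
b(y, A) = (3 + y)*(4 + A) (b(y, A) = (y + 3)*(A + 4) = (3 + y)*(4 + A))
M(C) = -12 (M(C) = 4*(-3 + (C - C)) = 4*(-3 + 0) = 4*(-3) = -12)
-14430 - M(b(12, 9)) = -14430 - 1*(-12) = -14430 + 12 = -14418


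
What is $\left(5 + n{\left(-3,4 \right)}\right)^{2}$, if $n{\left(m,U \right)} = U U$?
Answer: $441$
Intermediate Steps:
$n{\left(m,U \right)} = U^{2}$
$\left(5 + n{\left(-3,4 \right)}\right)^{2} = \left(5 + 4^{2}\right)^{2} = \left(5 + 16\right)^{2} = 21^{2} = 441$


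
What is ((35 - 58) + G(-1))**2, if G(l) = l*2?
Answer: 625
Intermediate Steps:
G(l) = 2*l
((35 - 58) + G(-1))**2 = ((35 - 58) + 2*(-1))**2 = (-23 - 2)**2 = (-25)**2 = 625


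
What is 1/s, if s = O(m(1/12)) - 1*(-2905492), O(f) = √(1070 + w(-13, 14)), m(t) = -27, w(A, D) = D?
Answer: 726373/2110470940245 - √271/4220941880490 ≈ 3.4417e-7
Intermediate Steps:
O(f) = 2*√271 (O(f) = √(1070 + 14) = √1084 = 2*√271)
s = 2905492 + 2*√271 (s = 2*√271 - 1*(-2905492) = 2*√271 + 2905492 = 2905492 + 2*√271 ≈ 2.9055e+6)
1/s = 1/(2905492 + 2*√271)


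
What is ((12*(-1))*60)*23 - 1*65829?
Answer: -82389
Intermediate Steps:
((12*(-1))*60)*23 - 1*65829 = -12*60*23 - 65829 = -720*23 - 65829 = -16560 - 65829 = -82389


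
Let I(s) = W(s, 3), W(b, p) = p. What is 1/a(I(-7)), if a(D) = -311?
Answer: -1/311 ≈ -0.0032154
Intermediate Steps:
I(s) = 3
1/a(I(-7)) = 1/(-311) = -1/311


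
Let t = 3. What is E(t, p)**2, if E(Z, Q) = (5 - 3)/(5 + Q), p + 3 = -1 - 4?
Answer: 4/9 ≈ 0.44444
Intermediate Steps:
p = -8 (p = -3 + (-1 - 4) = -3 - 5 = -8)
E(Z, Q) = 2/(5 + Q)
E(t, p)**2 = (2/(5 - 8))**2 = (2/(-3))**2 = (2*(-1/3))**2 = (-2/3)**2 = 4/9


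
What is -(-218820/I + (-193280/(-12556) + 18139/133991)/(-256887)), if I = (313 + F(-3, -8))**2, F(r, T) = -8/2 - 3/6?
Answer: 8597551957825332499/3739269041702515737 ≈ 2.2993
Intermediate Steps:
F(r, T) = -9/2 (F(r, T) = -8*1/2 - 3*1/6 = -4 - 1/2 = -9/2)
I = 380689/4 (I = (313 - 9/2)**2 = (617/2)**2 = 380689/4 ≈ 95172.)
-(-218820/I + (-193280/(-12556) + 18139/133991)/(-256887)) = -(-218820/380689/4 + (-193280/(-12556) + 18139/133991)/(-256887)) = -(-218820*4/380689 + (-193280*(-1/12556) + 18139*(1/133991))*(-1/256887)) = -(-875280/380689 + (48320/3139 + 1649/12181)*(-1/256887)) = -(-875280/380689 + (593762131/38236159)*(-1/256887)) = -(-875280/380689 - 593762131/9822372177033) = -1*(-8597551957825332499/3739269041702515737) = 8597551957825332499/3739269041702515737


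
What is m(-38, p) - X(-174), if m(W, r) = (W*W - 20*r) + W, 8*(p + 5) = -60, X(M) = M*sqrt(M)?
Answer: 1656 + 174*I*sqrt(174) ≈ 1656.0 + 2295.2*I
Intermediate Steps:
X(M) = M**(3/2)
p = -25/2 (p = -5 + (1/8)*(-60) = -5 - 15/2 = -25/2 ≈ -12.500)
m(W, r) = W + W**2 - 20*r (m(W, r) = (W**2 - 20*r) + W = W + W**2 - 20*r)
m(-38, p) - X(-174) = (-38 + (-38)**2 - 20*(-25/2)) - (-174)**(3/2) = (-38 + 1444 + 250) - (-174)*I*sqrt(174) = 1656 + 174*I*sqrt(174)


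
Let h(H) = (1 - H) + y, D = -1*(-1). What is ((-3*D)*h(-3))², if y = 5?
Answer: 729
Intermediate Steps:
D = 1
h(H) = 6 - H (h(H) = (1 - H) + 5 = 6 - H)
((-3*D)*h(-3))² = ((-3*1)*(6 - 1*(-3)))² = (-3*(6 + 3))² = (-3*9)² = (-27)² = 729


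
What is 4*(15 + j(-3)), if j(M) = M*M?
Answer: 96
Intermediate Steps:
j(M) = M**2
4*(15 + j(-3)) = 4*(15 + (-3)**2) = 4*(15 + 9) = 4*24 = 96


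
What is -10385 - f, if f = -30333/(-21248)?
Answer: -220690813/21248 ≈ -10386.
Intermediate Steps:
f = 30333/21248 (f = -30333*(-1/21248) = 30333/21248 ≈ 1.4276)
-10385 - f = -10385 - 1*30333/21248 = -10385 - 30333/21248 = -220690813/21248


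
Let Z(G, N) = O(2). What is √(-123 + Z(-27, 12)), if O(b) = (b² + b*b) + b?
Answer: I*√113 ≈ 10.63*I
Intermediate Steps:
O(b) = b + 2*b² (O(b) = (b² + b²) + b = 2*b² + b = b + 2*b²)
Z(G, N) = 10 (Z(G, N) = 2*(1 + 2*2) = 2*(1 + 4) = 2*5 = 10)
√(-123 + Z(-27, 12)) = √(-123 + 10) = √(-113) = I*√113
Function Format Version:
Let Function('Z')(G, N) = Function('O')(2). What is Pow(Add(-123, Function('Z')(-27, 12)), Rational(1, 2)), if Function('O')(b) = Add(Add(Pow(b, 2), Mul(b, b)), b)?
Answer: Mul(I, Pow(113, Rational(1, 2))) ≈ Mul(10.630, I)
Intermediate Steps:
Function('O')(b) = Add(b, Mul(2, Pow(b, 2))) (Function('O')(b) = Add(Add(Pow(b, 2), Pow(b, 2)), b) = Add(Mul(2, Pow(b, 2)), b) = Add(b, Mul(2, Pow(b, 2))))
Function('Z')(G, N) = 10 (Function('Z')(G, N) = Mul(2, Add(1, Mul(2, 2))) = Mul(2, Add(1, 4)) = Mul(2, 5) = 10)
Pow(Add(-123, Function('Z')(-27, 12)), Rational(1, 2)) = Pow(Add(-123, 10), Rational(1, 2)) = Pow(-113, Rational(1, 2)) = Mul(I, Pow(113, Rational(1, 2)))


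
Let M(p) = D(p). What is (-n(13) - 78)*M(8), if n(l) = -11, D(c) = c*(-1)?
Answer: 536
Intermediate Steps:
D(c) = -c
M(p) = -p
(-n(13) - 78)*M(8) = (-1*(-11) - 78)*(-1*8) = (11 - 78)*(-8) = -67*(-8) = 536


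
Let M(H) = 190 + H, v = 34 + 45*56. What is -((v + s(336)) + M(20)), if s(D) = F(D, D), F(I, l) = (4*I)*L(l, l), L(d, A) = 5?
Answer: -9484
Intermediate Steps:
F(I, l) = 20*I (F(I, l) = (4*I)*5 = 20*I)
s(D) = 20*D
v = 2554 (v = 34 + 2520 = 2554)
-((v + s(336)) + M(20)) = -((2554 + 20*336) + (190 + 20)) = -((2554 + 6720) + 210) = -(9274 + 210) = -1*9484 = -9484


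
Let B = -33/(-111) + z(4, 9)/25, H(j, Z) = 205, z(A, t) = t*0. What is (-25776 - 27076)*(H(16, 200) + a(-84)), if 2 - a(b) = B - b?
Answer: -239948080/37 ≈ -6.4851e+6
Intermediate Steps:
z(A, t) = 0
B = 11/37 (B = -33/(-111) + 0/25 = -33*(-1/111) + 0*(1/25) = 11/37 + 0 = 11/37 ≈ 0.29730)
a(b) = 63/37 + b (a(b) = 2 - (11/37 - b) = 2 + (-11/37 + b) = 63/37 + b)
(-25776 - 27076)*(H(16, 200) + a(-84)) = (-25776 - 27076)*(205 + (63/37 - 84)) = -52852*(205 - 3045/37) = -52852*4540/37 = -239948080/37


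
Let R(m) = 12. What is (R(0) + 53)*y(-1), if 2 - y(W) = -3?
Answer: 325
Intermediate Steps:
y(W) = 5 (y(W) = 2 - 1*(-3) = 2 + 3 = 5)
(R(0) + 53)*y(-1) = (12 + 53)*5 = 65*5 = 325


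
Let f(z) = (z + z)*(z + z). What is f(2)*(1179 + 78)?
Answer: 20112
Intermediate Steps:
f(z) = 4*z² (f(z) = (2*z)*(2*z) = 4*z²)
f(2)*(1179 + 78) = (4*2²)*(1179 + 78) = (4*4)*1257 = 16*1257 = 20112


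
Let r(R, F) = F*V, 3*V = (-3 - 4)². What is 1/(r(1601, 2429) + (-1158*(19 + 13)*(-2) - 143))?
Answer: 3/340928 ≈ 8.7995e-6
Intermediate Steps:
V = 49/3 (V = (-3 - 4)²/3 = (⅓)*(-7)² = (⅓)*49 = 49/3 ≈ 16.333)
r(R, F) = 49*F/3 (r(R, F) = F*(49/3) = 49*F/3)
1/(r(1601, 2429) + (-1158*(19 + 13)*(-2) - 143)) = 1/((49/3)*2429 + (-1158*(19 + 13)*(-2) - 143)) = 1/(119021/3 + (-37056*(-2) - 143)) = 1/(119021/3 + (-1158*(-64) - 143)) = 1/(119021/3 + (74112 - 143)) = 1/(119021/3 + 73969) = 1/(340928/3) = 3/340928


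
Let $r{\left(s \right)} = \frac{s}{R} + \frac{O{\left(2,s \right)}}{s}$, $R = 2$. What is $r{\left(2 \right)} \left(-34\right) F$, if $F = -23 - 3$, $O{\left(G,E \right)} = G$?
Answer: $1768$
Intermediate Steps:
$F = -26$
$r{\left(s \right)} = \frac{s}{2} + \frac{2}{s}$
$r{\left(2 \right)} \left(-34\right) F = \left(\frac{1}{2} \cdot 2 + \frac{2}{2}\right) \left(-34\right) \left(-26\right) = \left(1 + 2 \cdot \frac{1}{2}\right) \left(-34\right) \left(-26\right) = \left(1 + 1\right) \left(-34\right) \left(-26\right) = 2 \left(-34\right) \left(-26\right) = \left(-68\right) \left(-26\right) = 1768$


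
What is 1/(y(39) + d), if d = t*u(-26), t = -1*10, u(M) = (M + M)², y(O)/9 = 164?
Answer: -1/25564 ≈ -3.9118e-5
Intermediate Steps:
y(O) = 1476 (y(O) = 9*164 = 1476)
u(M) = 4*M² (u(M) = (2*M)² = 4*M²)
t = -10
d = -27040 (d = -40*(-26)² = -40*676 = -10*2704 = -27040)
1/(y(39) + d) = 1/(1476 - 27040) = 1/(-25564) = -1/25564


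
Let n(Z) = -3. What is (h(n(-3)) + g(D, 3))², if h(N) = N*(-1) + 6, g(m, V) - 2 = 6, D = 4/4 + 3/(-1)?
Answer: 289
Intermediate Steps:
D = -2 (D = 4*(¼) + 3*(-1) = 1 - 3 = -2)
g(m, V) = 8 (g(m, V) = 2 + 6 = 8)
h(N) = 6 - N (h(N) = -N + 6 = 6 - N)
(h(n(-3)) + g(D, 3))² = ((6 - 1*(-3)) + 8)² = ((6 + 3) + 8)² = (9 + 8)² = 17² = 289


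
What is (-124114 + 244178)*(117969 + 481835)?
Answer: 72014867456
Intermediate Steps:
(-124114 + 244178)*(117969 + 481835) = 120064*599804 = 72014867456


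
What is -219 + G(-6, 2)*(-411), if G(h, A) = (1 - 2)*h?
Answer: -2685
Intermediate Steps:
G(h, A) = -h
-219 + G(-6, 2)*(-411) = -219 - 1*(-6)*(-411) = -219 + 6*(-411) = -219 - 2466 = -2685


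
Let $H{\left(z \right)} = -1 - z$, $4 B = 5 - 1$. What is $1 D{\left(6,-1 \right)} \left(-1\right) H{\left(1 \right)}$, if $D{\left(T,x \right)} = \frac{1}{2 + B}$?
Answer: $\frac{2}{3} \approx 0.66667$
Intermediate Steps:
$B = 1$ ($B = \frac{5 - 1}{4} = \frac{1}{4} \cdot 4 = 1$)
$D{\left(T,x \right)} = \frac{1}{3}$ ($D{\left(T,x \right)} = \frac{1}{2 + 1} = \frac{1}{3}$)
$1 D{\left(6,-1 \right)} \left(-1\right) H{\left(1 \right)} = 1 \cdot \frac{1}{3} \left(-1\right) \left(-1 - 1\right) = \frac{1}{3} \left(-1\right) \left(-1 - 1\right) = \left(- \frac{1}{3}\right) \left(-2\right) = \frac{2}{3}$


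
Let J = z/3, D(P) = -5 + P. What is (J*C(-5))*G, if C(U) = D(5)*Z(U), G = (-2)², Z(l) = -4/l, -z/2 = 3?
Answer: 0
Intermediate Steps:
z = -6 (z = -2*3 = -6)
G = 4
J = -2 (J = -6/3 = -6*⅓ = -2)
C(U) = 0 (C(U) = (-5 + 5)*(-4/U) = 0*(-4/U) = 0)
(J*C(-5))*G = -2*0*4 = 0*4 = 0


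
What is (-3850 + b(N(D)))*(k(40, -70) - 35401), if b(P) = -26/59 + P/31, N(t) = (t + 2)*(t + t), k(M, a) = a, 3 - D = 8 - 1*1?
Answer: 249769472152/1829 ≈ 1.3656e+8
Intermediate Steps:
D = -4 (D = 3 - (8 - 1*1) = 3 - (8 - 1) = 3 - 1*7 = 3 - 7 = -4)
N(t) = 2*t*(2 + t) (N(t) = (2 + t)*(2*t) = 2*t*(2 + t))
b(P) = -26/59 + P/31 (b(P) = -26*1/59 + P*(1/31) = -26/59 + P/31)
(-3850 + b(N(D)))*(k(40, -70) - 35401) = (-3850 + (-26/59 + (2*(-4)*(2 - 4))/31))*(-70 - 35401) = (-3850 + (-26/59 + (2*(-4)*(-2))/31))*(-35471) = (-3850 + (-26/59 + (1/31)*16))*(-35471) = (-3850 + (-26/59 + 16/31))*(-35471) = (-3850 + 138/1829)*(-35471) = -7041512/1829*(-35471) = 249769472152/1829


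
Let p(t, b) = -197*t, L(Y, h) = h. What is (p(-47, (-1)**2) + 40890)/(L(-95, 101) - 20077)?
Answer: -4559/1816 ≈ -2.5105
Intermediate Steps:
(p(-47, (-1)**2) + 40890)/(L(-95, 101) - 20077) = (-197*(-47) + 40890)/(101 - 20077) = (9259 + 40890)/(-19976) = 50149*(-1/19976) = -4559/1816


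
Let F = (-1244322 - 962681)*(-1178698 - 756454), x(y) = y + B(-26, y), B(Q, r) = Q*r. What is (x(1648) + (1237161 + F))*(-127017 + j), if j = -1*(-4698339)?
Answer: 19523601830184971274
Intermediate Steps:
j = 4698339
x(y) = -25*y (x(y) = y - 26*y = -25*y)
F = 4270886269456 (F = -2207003*(-1935152) = 4270886269456)
(x(1648) + (1237161 + F))*(-127017 + j) = (-25*1648 + (1237161 + 4270886269456))*(-127017 + 4698339) = (-41200 + 4270887506617)*4571322 = 4270887465417*4571322 = 19523601830184971274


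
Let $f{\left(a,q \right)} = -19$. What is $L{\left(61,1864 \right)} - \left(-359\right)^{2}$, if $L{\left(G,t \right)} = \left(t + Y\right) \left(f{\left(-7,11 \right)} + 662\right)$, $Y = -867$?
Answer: $512190$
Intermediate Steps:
$L{\left(G,t \right)} = -557481 + 643 t$ ($L{\left(G,t \right)} = \left(t - 867\right) \left(-19 + 662\right) = \left(-867 + t\right) 643 = -557481 + 643 t$)
$L{\left(61,1864 \right)} - \left(-359\right)^{2} = \left(-557481 + 643 \cdot 1864\right) - \left(-359\right)^{2} = \left(-557481 + 1198552\right) - 128881 = 641071 - 128881 = 512190$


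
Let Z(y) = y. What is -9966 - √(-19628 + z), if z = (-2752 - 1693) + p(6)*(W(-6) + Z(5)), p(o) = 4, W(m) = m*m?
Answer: -9966 - I*√23909 ≈ -9966.0 - 154.63*I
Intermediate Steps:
W(m) = m²
z = -4281 (z = (-2752 - 1693) + 4*((-6)² + 5) = -4445 + 4*(36 + 5) = -4445 + 4*41 = -4445 + 164 = -4281)
-9966 - √(-19628 + z) = -9966 - √(-19628 - 4281) = -9966 - √(-23909) = -9966 - I*√23909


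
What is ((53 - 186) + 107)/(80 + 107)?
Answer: -26/187 ≈ -0.13904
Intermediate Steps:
((53 - 186) + 107)/(80 + 107) = (-133 + 107)/187 = -26*1/187 = -26/187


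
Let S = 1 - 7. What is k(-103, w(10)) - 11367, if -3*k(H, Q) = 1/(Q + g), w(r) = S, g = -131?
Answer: -4671836/411 ≈ -11367.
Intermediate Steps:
S = -6
w(r) = -6
k(H, Q) = -1/(3*(-131 + Q)) (k(H, Q) = -1/(3*(Q - 131)) = -1/(3*(-131 + Q)))
k(-103, w(10)) - 11367 = -1/(-393 + 3*(-6)) - 11367 = -1/(-393 - 18) - 11367 = -1/(-411) - 11367 = -1*(-1/411) - 11367 = 1/411 - 11367 = -4671836/411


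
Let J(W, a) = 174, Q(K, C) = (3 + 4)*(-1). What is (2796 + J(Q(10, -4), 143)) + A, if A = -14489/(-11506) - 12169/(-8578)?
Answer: 73349688279/24674617 ≈ 2972.7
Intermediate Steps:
Q(K, C) = -7 (Q(K, C) = 7*(-1) = -7)
A = 66075789/24674617 (A = -14489*(-1/11506) - 12169*(-1/8578) = 14489/11506 + 12169/8578 = 66075789/24674617 ≈ 2.6779)
(2796 + J(Q(10, -4), 143)) + A = (2796 + 174) + 66075789/24674617 = 2970 + 66075789/24674617 = 73349688279/24674617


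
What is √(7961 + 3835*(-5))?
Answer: 3*I*√1246 ≈ 105.9*I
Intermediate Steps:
√(7961 + 3835*(-5)) = √(7961 - 19175) = √(-11214) = 3*I*√1246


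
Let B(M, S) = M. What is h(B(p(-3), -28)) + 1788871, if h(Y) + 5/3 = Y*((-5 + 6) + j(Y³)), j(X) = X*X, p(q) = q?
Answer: 5360038/3 ≈ 1.7867e+6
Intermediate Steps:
j(X) = X²
h(Y) = -5/3 + Y*(1 + Y⁶) (h(Y) = -5/3 + Y*((-5 + 6) + (Y³)²) = -5/3 + Y*(1 + Y⁶))
h(B(p(-3), -28)) + 1788871 = (-5/3 - 3 + (-3)⁷) + 1788871 = (-5/3 - 3 - 2187) + 1788871 = -6575/3 + 1788871 = 5360038/3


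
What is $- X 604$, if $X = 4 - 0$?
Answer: $-2416$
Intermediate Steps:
$X = 4$ ($X = 4 + 0 = 4$)
$- X 604 = \left(-1\right) 4 \cdot 604 = \left(-4\right) 604 = -2416$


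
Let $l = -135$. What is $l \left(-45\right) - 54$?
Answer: $6021$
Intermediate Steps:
$l \left(-45\right) - 54 = \left(-135\right) \left(-45\right) - 54 = 6075 - 54 = 6021$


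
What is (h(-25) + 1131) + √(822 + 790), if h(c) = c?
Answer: 1106 + 2*√403 ≈ 1146.2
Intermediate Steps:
(h(-25) + 1131) + √(822 + 790) = (-25 + 1131) + √(822 + 790) = 1106 + √1612 = 1106 + 2*√403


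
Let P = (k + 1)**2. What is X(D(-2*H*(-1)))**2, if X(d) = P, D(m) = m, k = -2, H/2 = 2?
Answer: 1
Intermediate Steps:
H = 4 (H = 2*2 = 4)
P = 1 (P = (-2 + 1)**2 = (-1)**2 = 1)
X(d) = 1
X(D(-2*H*(-1)))**2 = 1**2 = 1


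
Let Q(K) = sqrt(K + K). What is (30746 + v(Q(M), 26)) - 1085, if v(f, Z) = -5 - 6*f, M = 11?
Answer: 29656 - 6*sqrt(22) ≈ 29628.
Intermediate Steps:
Q(K) = sqrt(2)*sqrt(K) (Q(K) = sqrt(2*K) = sqrt(2)*sqrt(K))
(30746 + v(Q(M), 26)) - 1085 = (30746 + (-5 - 6*sqrt(2)*sqrt(11))) - 1085 = (30746 + (-5 - 6*sqrt(22))) - 1085 = (30741 - 6*sqrt(22)) - 1085 = 29656 - 6*sqrt(22)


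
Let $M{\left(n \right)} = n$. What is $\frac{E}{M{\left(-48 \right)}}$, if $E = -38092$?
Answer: $\frac{9523}{12} \approx 793.58$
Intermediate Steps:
$\frac{E}{M{\left(-48 \right)}} = - \frac{38092}{-48} = \left(-38092\right) \left(- \frac{1}{48}\right) = \frac{9523}{12}$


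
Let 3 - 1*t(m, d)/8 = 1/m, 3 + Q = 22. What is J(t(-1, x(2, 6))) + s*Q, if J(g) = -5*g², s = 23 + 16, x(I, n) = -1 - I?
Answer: -4379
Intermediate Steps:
Q = 19 (Q = -3 + 22 = 19)
t(m, d) = 24 - 8/m
s = 39
J(t(-1, x(2, 6))) + s*Q = -5*(24 - 8/(-1))² + 39*19 = -5*(24 - 8*(-1))² + 741 = -5*(24 + 8)² + 741 = -5*32² + 741 = -5*1024 + 741 = -5120 + 741 = -4379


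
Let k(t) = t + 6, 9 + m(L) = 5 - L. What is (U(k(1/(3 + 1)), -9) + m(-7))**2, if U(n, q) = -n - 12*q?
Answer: 175561/16 ≈ 10973.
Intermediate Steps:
m(L) = -4 - L (m(L) = -9 + (5 - L) = -4 - L)
k(t) = 6 + t
(U(k(1/(3 + 1)), -9) + m(-7))**2 = ((-(6 + 1/(3 + 1)) - 12*(-9)) + (-4 - 1*(-7)))**2 = ((-(6 + 1/4) + 108) + (-4 + 7))**2 = ((-(6 + 1/4) + 108) + 3)**2 = ((-1*25/4 + 108) + 3)**2 = ((-25/4 + 108) + 3)**2 = (407/4 + 3)**2 = (419/4)**2 = 175561/16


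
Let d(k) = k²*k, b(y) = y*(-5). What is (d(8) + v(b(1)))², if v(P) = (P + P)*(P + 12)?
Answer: 195364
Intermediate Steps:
b(y) = -5*y
v(P) = 2*P*(12 + P) (v(P) = (2*P)*(12 + P) = 2*P*(12 + P))
d(k) = k³
(d(8) + v(b(1)))² = (8³ + 2*(-5*1)*(12 - 5*1))² = (512 + 2*(-5)*(12 - 5))² = (512 + 2*(-5)*7)² = (512 - 70)² = 442² = 195364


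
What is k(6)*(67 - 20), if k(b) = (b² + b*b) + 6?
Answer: 3666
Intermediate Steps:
k(b) = 6 + 2*b² (k(b) = (b² + b²) + 6 = 2*b² + 6 = 6 + 2*b²)
k(6)*(67 - 20) = (6 + 2*6²)*(67 - 20) = (6 + 2*36)*47 = (6 + 72)*47 = 78*47 = 3666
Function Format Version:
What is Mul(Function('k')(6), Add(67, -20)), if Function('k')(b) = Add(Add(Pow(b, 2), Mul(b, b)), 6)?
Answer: 3666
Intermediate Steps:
Function('k')(b) = Add(6, Mul(2, Pow(b, 2))) (Function('k')(b) = Add(Add(Pow(b, 2), Pow(b, 2)), 6) = Add(Mul(2, Pow(b, 2)), 6) = Add(6, Mul(2, Pow(b, 2))))
Mul(Function('k')(6), Add(67, -20)) = Mul(Add(6, Mul(2, Pow(6, 2))), Add(67, -20)) = Mul(Add(6, Mul(2, 36)), 47) = Mul(Add(6, 72), 47) = Mul(78, 47) = 3666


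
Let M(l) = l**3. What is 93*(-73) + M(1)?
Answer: -6788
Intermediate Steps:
93*(-73) + M(1) = 93*(-73) + 1**3 = -6789 + 1 = -6788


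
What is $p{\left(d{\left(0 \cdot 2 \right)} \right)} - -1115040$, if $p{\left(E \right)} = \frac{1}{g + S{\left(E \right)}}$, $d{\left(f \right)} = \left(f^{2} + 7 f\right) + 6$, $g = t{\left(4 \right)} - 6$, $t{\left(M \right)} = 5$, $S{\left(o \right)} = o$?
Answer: $\frac{5575201}{5} \approx 1.115 \cdot 10^{6}$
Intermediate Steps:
$g = -1$ ($g = 5 - 6 = -1$)
$d{\left(f \right)} = 6 + f^{2} + 7 f$
$p{\left(E \right)} = \frac{1}{-1 + E}$
$p{\left(d{\left(0 \cdot 2 \right)} \right)} - -1115040 = \frac{1}{-1 + \left(6 + \left(0 \cdot 2\right)^{2} + 7 \cdot 0 \cdot 2\right)} - -1115040 = \frac{1}{-1 + \left(6 + 0^{2} + 7 \cdot 0\right)} + 1115040 = \frac{1}{-1 + \left(6 + 0 + 0\right)} + 1115040 = \frac{1}{-1 + 6} + 1115040 = \frac{1}{5} + 1115040 = \frac{5575201}{5}$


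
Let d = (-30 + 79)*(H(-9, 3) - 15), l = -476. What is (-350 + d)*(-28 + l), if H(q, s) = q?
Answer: 769104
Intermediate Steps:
d = -1176 (d = (-30 + 79)*(-9 - 15) = 49*(-24) = -1176)
(-350 + d)*(-28 + l) = (-350 - 1176)*(-28 - 476) = -1526*(-504) = 769104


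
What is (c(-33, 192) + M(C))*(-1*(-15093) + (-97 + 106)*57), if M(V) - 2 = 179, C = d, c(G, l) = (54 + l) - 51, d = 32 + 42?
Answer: 5867856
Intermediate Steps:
d = 74
c(G, l) = 3 + l
C = 74
M(V) = 181 (M(V) = 2 + 179 = 181)
(c(-33, 192) + M(C))*(-1*(-15093) + (-97 + 106)*57) = ((3 + 192) + 181)*(-1*(-15093) + (-97 + 106)*57) = (195 + 181)*(15093 + 9*57) = 376*(15093 + 513) = 376*15606 = 5867856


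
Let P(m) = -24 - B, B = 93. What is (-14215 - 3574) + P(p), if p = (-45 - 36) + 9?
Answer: -17906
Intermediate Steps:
p = -72 (p = -81 + 9 = -72)
P(m) = -117 (P(m) = -24 - 1*93 = -24 - 93 = -117)
(-14215 - 3574) + P(p) = (-14215 - 3574) - 117 = -17789 - 117 = -17906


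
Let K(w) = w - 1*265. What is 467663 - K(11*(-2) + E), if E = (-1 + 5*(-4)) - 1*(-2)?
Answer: 467969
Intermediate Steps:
E = -19 (E = (-1 - 20) + 2 = -21 + 2 = -19)
K(w) = -265 + w (K(w) = w - 265 = -265 + w)
467663 - K(11*(-2) + E) = 467663 - (-265 + (11*(-2) - 19)) = 467663 - (-265 + (-22 - 19)) = 467663 - (-265 - 41) = 467663 - 1*(-306) = 467663 + 306 = 467969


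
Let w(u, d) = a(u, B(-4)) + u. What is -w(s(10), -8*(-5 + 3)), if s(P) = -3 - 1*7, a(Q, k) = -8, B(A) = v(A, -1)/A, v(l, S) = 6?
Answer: 18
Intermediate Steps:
B(A) = 6/A
s(P) = -10 (s(P) = -3 - 7 = -10)
w(u, d) = -8 + u
-w(s(10), -8*(-5 + 3)) = -(-8 - 10) = -1*(-18) = 18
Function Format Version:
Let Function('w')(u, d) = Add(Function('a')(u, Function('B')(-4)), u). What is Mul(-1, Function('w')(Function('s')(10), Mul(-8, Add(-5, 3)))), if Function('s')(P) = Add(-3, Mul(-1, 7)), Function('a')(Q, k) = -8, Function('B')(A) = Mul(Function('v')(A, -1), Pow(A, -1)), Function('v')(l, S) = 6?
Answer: 18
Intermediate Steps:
Function('B')(A) = Mul(6, Pow(A, -1))
Function('s')(P) = -10 (Function('s')(P) = Add(-3, -7) = -10)
Function('w')(u, d) = Add(-8, u)
Mul(-1, Function('w')(Function('s')(10), Mul(-8, Add(-5, 3)))) = Mul(-1, Add(-8, -10)) = Mul(-1, -18) = 18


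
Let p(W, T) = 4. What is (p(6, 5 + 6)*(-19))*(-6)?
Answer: 456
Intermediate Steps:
(p(6, 5 + 6)*(-19))*(-6) = (4*(-19))*(-6) = -76*(-6) = 456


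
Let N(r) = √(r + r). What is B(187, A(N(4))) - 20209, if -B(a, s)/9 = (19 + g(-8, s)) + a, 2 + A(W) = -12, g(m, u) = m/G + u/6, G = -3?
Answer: -22066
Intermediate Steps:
N(r) = √2*√r (N(r) = √(2*r) = √2*√r)
g(m, u) = -m/3 + u/6 (g(m, u) = m/(-3) + u/6 = m*(-⅓) + u*(⅙) = -m/3 + u/6)
A(W) = -14 (A(W) = -2 - 12 = -14)
B(a, s) = -195 - 9*a - 3*s/2 (B(a, s) = -9*((19 + (-⅓*(-8) + s/6)) + a) = -9*((19 + (8/3 + s/6)) + a) = -9*((65/3 + s/6) + a) = -9*(65/3 + a + s/6) = -195 - 9*a - 3*s/2)
B(187, A(N(4))) - 20209 = (-195 - 9*187 - 3/2*(-14)) - 20209 = (-195 - 1683 + 21) - 20209 = -1857 - 20209 = -22066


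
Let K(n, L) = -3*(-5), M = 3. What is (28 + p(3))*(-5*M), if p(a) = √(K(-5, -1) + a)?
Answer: -420 - 45*√2 ≈ -483.64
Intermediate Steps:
K(n, L) = 15
p(a) = √(15 + a)
(28 + p(3))*(-5*M) = (28 + √(15 + 3))*(-5*3) = (28 + √18)*(-15) = (28 + 3*√2)*(-15) = -420 - 45*√2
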